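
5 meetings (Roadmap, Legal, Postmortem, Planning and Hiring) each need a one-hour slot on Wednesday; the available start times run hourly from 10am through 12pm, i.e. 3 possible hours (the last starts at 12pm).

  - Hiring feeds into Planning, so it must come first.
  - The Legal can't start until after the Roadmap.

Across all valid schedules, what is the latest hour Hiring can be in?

Downstream work caps Hiring at 11am.
Hiring at 11am is achievable: Legal -> 11am; Hiring -> 11am; Postmortem -> 10am; Roadmap -> 10am; Planning -> 12pm.

11am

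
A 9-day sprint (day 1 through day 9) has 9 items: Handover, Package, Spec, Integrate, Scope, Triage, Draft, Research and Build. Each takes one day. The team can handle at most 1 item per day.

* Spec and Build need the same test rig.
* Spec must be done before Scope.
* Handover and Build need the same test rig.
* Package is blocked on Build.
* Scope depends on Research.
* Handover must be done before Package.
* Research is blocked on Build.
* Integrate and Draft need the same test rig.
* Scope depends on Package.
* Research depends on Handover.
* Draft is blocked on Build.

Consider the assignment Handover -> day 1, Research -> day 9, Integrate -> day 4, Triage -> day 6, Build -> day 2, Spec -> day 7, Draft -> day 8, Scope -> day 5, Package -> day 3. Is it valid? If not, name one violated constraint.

Handover must be done before Package — holds.
Integrate and Draft need the same test rig — holds.
Draft is blocked on Build — holds.
The team can handle at most 1 item per day — holds.
Package is blocked on Build — holds.
Research depends on Handover — holds.
Scope depends on Research — violated.
Scope depends on Package — holds.
Spec must be done before Scope — violated.
Handover and Build need the same test rig — holds.
Research is blocked on Build — holds.
Spec and Build need the same test rig — holds.

Invalid. Scope depends on Research.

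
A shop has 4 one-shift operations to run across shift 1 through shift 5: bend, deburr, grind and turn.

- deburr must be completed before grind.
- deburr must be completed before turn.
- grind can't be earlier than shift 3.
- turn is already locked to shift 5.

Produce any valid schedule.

deburr -> shift 1; grind -> shift 3; bend -> shift 1; turn -> shift 5

Checking: deburr(shift 1) before turn(shift 5); deburr(shift 1) before grind(shift 3); grind=shift 3 in [shift 3,shift 5]; turn=shift 5 in [shift 5,shift 5].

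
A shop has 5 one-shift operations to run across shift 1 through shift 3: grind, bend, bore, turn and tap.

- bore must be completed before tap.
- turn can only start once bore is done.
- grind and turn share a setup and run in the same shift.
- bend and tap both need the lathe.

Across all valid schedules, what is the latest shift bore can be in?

shift 2

Downstream work caps bore at shift 2.
bore at shift 2 is achievable: turn in shift 3; grind in shift 3; bore in shift 2; bend in shift 1; tap in shift 3.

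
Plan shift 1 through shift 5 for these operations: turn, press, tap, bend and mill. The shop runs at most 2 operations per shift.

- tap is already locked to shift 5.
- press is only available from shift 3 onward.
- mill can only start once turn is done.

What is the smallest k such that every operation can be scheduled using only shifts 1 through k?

5

The precedence chain requires at least 2 distinct shifts.
With at most 2 per shift and 5 operations, at least 3 shifts are needed.
tap can't be placed before shift 5, so the schedule must run through at least shift 5.
5 works (last occupied shift: shift 5): for example turn=shift 1; press=shift 3; bend=shift 1; mill=shift 2; tap=shift 5.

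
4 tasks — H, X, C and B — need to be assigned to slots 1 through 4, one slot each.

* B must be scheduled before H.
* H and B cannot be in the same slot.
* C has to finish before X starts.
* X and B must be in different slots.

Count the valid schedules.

32

Splitting on H: it can be 2 (6), 3 (11), 4 (15). Listing each branch's schedules as (X, C, B):
H=2: (2,1,1) (3,1,1) (3,2,1) (4,1,1) (4,2,1) (4,3,1) — 6.
H=3: (2,1,1) (3,1,1) (3,1,2) (3,2,1) (3,2,2) (4,1,1) (4,1,2) (4,2,1) (4,2,2) (4,3,1) (4,3,2) — 11.
H=4: (2,1,1) (2,1,3) (3,1,1) (3,1,2) (3,2,1) (3,2,2) (4,1,1) (4,1,2) (4,1,3) (4,2,1) (4,2,2) (4,2,3) (4,3,1) (4,3,2) (4,3,3) — 15.
Summing: 6 + 11 + 15 = 32.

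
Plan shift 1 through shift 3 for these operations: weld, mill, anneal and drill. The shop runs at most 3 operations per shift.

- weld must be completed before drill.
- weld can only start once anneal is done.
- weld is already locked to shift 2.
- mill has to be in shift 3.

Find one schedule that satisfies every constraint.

anneal in shift 1, drill in shift 3, mill in shift 3, weld in shift 2

Checking: weld(shift 2) before drill(shift 3); anneal(shift 1) before weld(shift 2); weld=shift 2 in [shift 2,shift 2]; mill=shift 3 in [shift 3,shift 3]; max 2 per shift (cap 3).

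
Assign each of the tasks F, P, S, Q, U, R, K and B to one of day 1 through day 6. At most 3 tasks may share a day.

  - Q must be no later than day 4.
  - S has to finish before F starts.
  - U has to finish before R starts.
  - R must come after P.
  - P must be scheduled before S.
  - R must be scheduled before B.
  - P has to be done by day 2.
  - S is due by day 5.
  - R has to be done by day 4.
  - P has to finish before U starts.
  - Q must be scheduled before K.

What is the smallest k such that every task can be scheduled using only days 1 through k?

The precedence chain requires at least 4 distinct days.
With at most 3 per day and 8 tasks, at least 3 days are needed.
4 works (last occupied day: day 4): for example Q=day 1; K=day 2; R=day 3; U=day 2; B=day 4; P=day 1; S=day 2; F=day 3.

4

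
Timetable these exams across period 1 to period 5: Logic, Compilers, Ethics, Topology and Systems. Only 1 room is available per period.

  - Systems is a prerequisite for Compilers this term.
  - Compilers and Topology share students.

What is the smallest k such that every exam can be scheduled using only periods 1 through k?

5

The precedence chain requires at least 2 distinct periods.
With at most 1 per period and 5 exams, at least 5 periods are needed.
5 works (last occupied period: period 5): for example Systems in period 1, Compilers in period 2, Logic in period 3, Ethics in period 4, Topology in period 5.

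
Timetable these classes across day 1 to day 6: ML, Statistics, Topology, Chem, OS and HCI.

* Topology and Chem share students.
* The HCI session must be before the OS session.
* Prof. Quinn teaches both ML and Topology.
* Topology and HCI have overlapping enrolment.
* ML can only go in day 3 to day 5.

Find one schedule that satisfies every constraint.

Chem -> day 1, Topology -> day 2, HCI -> day 1, ML -> day 3, Statistics -> day 1, OS -> day 2

Checking: HCI(day 1) before OS(day 2); ML(day 3) != Topology(day 2); Topology(day 2) != Chem(day 1); Topology(day 2) != HCI(day 1); ML=day 3 in [day 3,day 5].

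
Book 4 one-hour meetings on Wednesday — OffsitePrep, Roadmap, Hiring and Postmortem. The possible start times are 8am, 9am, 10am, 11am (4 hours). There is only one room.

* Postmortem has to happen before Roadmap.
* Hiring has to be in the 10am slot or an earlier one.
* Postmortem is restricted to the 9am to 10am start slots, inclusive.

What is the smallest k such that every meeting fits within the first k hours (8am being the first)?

The precedence chain requires at least 2 distinct hours.
With at most 1 per hour and 4 meetings, at least 4 hours are needed.
Propagating the time windows through the other constraints, Roadmap can't land before 10am — that is hour 3 counting from 8am — so the schedule must run through at least 3 hours.
4 works (last occupied hour: 11am): for example Hiring in 8am, Roadmap in 10am, Postmortem in 9am, OffsitePrep in 11am.

4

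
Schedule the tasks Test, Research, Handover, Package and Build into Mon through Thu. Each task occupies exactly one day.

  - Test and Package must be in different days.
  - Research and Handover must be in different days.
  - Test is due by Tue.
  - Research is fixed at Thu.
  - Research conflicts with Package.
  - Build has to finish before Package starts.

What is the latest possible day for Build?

Downstream work caps Build at Wed.
Build at Tue is achievable: Build=Tue, Test=Mon, Package=Wed, Handover=Mon, Research=Thu.
Nothing later works — the conflict constraints rule out every day after Tue.

Tue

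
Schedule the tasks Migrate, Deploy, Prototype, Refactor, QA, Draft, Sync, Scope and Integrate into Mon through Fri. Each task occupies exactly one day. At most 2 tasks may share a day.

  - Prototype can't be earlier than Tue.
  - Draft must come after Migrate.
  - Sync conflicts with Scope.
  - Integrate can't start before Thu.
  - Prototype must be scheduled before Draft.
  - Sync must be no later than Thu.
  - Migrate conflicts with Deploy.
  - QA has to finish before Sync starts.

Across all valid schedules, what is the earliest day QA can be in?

Downstream work caps QA at Wed.
QA at Mon is achievable: Deploy in Wed; Scope in Fri; Integrate in Thu; QA in Mon; Draft in Wed; Prototype in Tue; Sync in Tue; Refactor in Thu; Migrate in Mon.

Mon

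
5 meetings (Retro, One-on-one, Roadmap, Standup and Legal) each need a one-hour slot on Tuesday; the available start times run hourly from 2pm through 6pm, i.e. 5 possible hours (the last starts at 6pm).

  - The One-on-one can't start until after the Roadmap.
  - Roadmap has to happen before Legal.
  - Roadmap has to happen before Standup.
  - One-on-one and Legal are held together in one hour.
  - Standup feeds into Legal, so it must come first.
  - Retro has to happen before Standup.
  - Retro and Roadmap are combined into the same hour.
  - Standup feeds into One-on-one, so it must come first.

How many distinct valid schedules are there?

Splitting on Retro: it can be 2pm (6), 3pm (3), 4pm (1). Listing each branch's schedules as (One-on-one, Roadmap, Standup, Legal):
Retro=2pm: (4pm,2pm,3pm,4pm) (5pm,2pm,3pm,5pm) (5pm,2pm,4pm,5pm) (6pm,2pm,3pm,6pm) (6pm,2pm,4pm,6pm) (6pm,2pm,5pm,6pm) — 6.
Retro=3pm: (5pm,3pm,4pm,5pm) (6pm,3pm,4pm,6pm) (6pm,3pm,5pm,6pm) — 3.
Retro=4pm: (6pm,4pm,5pm,6pm) — 1.
Summing: 6 + 3 + 1 = 10.

10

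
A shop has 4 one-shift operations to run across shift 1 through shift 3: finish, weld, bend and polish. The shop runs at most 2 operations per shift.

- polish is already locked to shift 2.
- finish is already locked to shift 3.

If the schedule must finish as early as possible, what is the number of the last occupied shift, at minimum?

shift 3

With at most 2 per shift and 4 operations, at least 2 shifts are needed.
finish can't be placed before shift 3, so the schedule must run through at least shift 3.
3 works (last occupied shift: shift 3): for example finish -> shift 3; bend -> shift 1; weld -> shift 1; polish -> shift 2.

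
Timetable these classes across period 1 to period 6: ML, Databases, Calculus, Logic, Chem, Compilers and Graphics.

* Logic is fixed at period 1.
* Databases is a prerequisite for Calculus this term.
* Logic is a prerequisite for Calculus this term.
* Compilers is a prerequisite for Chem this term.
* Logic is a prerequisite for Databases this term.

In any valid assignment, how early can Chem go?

period 2

Precedence pushes Chem to at least period 2.
Chem at period 2 is achievable: Calculus in period 3, Chem in period 2, Databases in period 2, Compilers in period 1, Graphics in period 1, ML in period 1, Logic in period 1.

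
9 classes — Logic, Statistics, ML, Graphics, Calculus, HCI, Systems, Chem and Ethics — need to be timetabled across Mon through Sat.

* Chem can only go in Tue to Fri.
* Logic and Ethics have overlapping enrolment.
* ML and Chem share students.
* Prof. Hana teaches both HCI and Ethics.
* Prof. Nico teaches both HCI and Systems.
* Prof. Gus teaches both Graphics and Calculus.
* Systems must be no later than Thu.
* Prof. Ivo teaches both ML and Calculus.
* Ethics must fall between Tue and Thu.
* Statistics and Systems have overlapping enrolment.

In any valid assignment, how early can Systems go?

Mon

Systems's own window allows nothing later than Thu.
Systems at Mon is achievable: Calculus -> Tue, Chem -> Tue, Ethics -> Tue, HCI -> Wed, Logic -> Mon, Systems -> Mon, Graphics -> Mon, Statistics -> Tue, ML -> Mon.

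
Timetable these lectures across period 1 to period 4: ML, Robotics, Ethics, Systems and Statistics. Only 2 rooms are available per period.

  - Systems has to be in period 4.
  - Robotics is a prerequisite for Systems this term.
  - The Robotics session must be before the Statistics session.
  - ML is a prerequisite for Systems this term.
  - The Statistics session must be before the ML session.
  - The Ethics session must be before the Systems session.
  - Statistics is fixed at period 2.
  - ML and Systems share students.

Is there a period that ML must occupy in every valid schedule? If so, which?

period 3

Statistics is fixed at period 2 and must come before ML, so ML is at least period 3.
Systems is fixed at period 4 and must come after ML, so ML is at most period 3.
So ML must be period 3.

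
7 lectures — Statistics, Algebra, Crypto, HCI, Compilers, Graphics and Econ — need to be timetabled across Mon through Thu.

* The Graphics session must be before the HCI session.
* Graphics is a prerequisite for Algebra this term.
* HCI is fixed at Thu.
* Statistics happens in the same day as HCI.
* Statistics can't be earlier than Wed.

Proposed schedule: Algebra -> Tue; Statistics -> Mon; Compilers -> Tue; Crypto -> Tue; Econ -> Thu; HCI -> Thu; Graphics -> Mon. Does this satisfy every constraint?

No — it violates: Statistics can't be earlier than Wed

Statistics happens in the same day as HCI — violated.
The Graphics session must be before the HCI session — holds.
Statistics can't be earlier than Wed — violated.
HCI is fixed at Thu — holds.
Graphics is a prerequisite for Algebra this term — holds.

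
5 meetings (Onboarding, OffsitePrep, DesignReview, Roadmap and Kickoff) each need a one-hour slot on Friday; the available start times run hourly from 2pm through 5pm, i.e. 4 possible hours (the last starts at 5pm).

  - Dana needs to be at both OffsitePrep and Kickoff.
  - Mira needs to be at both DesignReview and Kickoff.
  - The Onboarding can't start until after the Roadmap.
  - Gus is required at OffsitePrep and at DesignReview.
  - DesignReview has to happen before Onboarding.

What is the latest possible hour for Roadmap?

4pm

Downstream work caps Roadmap at 4pm.
Roadmap at 4pm is achievable: DesignReview in 2pm, Kickoff in 4pm, Roadmap in 4pm, OffsitePrep in 3pm, Onboarding in 5pm.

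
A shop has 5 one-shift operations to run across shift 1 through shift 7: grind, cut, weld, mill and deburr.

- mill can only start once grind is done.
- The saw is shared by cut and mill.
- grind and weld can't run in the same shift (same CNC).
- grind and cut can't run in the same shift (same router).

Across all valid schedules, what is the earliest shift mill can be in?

Precedence pushes mill to at least shift 2.
mill at shift 2 is achievable: deburr -> shift 1; weld -> shift 2; grind -> shift 1; cut -> shift 3; mill -> shift 2.

shift 2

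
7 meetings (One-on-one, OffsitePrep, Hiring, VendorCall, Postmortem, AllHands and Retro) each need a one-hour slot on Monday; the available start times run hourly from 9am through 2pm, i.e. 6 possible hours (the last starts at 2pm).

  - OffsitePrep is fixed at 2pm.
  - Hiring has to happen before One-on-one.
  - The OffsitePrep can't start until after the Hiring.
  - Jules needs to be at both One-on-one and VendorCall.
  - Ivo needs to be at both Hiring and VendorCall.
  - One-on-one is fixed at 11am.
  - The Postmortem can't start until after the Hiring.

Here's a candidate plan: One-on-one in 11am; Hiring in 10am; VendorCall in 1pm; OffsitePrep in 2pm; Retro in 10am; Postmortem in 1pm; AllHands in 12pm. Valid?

Valid

Ivo needs to be at both Hiring and VendorCall — holds.
The OffsitePrep can't start until after the Hiring — holds.
Jules needs to be at both One-on-one and VendorCall — holds.
Hiring has to happen before One-on-one — holds.
The Postmortem can't start until after the Hiring — holds.
OffsitePrep is fixed at 2pm — holds.
One-on-one is fixed at 11am — holds.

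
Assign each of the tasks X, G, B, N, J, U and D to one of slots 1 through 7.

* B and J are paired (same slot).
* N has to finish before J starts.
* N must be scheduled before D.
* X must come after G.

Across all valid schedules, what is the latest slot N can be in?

6

Downstream work caps N at 6.
N at 6 is achievable: X in 2, D in 7, G in 1, J in 7, N in 6, B in 7, U in 1.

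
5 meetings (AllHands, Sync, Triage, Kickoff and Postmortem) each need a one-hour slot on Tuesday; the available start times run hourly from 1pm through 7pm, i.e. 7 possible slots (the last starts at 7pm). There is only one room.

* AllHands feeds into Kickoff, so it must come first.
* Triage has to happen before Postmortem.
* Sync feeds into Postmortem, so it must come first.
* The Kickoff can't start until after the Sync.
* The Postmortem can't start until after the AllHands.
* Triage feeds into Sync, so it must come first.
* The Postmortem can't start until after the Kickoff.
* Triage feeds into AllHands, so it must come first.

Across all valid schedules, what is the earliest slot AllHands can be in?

Precedence pushes AllHands to at least 2pm; downstream work caps AllHands at 5pm.
AllHands at 2pm is achievable: Kickoff -> 4pm; Postmortem -> 5pm; Sync -> 3pm; Triage -> 1pm; AllHands -> 2pm.

2pm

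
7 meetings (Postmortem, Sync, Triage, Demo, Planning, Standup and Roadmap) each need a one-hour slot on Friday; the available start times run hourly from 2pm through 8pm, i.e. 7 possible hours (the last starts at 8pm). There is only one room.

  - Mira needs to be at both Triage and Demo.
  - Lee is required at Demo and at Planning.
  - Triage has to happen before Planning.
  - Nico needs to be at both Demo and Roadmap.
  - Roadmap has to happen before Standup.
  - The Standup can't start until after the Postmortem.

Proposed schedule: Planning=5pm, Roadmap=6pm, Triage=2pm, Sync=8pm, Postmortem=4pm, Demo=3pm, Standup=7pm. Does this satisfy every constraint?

Yes, all constraints hold

There is only one room — holds.
Lee is required at Demo and at Planning — holds.
Mira needs to be at both Triage and Demo — holds.
The Standup can't start until after the Postmortem — holds.
Triage has to happen before Planning — holds.
Nico needs to be at both Demo and Roadmap — holds.
Roadmap has to happen before Standup — holds.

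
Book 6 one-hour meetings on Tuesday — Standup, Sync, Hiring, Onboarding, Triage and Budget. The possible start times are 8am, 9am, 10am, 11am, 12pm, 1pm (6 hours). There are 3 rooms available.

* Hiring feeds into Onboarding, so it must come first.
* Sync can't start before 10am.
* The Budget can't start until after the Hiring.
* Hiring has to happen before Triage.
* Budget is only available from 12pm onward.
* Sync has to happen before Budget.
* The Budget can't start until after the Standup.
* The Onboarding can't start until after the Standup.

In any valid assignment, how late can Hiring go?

12pm

Downstream work caps Hiring at 12pm.
Hiring at 12pm is achievable: Triage in 1pm, Sync in 10am, Onboarding in 1pm, Budget in 1pm, Hiring in 12pm, Standup in 8am.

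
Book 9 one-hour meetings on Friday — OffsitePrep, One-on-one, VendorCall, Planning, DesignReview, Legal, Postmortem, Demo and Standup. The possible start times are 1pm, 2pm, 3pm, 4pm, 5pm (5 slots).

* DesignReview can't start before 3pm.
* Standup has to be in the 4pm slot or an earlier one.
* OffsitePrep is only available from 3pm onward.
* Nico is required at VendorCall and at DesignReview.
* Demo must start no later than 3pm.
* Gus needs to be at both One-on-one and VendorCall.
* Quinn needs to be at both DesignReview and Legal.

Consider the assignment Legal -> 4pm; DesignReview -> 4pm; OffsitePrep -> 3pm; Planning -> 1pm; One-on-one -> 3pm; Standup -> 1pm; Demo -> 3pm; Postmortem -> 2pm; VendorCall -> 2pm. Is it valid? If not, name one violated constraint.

Quinn needs to be at both DesignReview and Legal — violated.
DesignReview can't start before 3pm — holds.
Demo must start no later than 3pm — holds.
Standup has to be in the 4pm slot or an earlier one — holds.
OffsitePrep is only available from 3pm onward — holds.
Nico is required at VendorCall and at DesignReview — holds.
Gus needs to be at both One-on-one and VendorCall — holds.

No. Quinn needs to be at both DesignReview and Legal is not satisfied.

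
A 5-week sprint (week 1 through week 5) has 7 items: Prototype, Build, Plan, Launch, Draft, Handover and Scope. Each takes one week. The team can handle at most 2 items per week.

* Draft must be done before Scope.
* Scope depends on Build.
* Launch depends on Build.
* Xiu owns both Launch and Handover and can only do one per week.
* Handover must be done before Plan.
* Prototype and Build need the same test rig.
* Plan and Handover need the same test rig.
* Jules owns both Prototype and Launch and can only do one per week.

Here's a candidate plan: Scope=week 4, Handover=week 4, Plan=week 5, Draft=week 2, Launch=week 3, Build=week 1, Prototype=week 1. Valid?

Jules owns both Prototype and Launch and can only do one per week — holds.
Launch depends on Build — holds.
Handover must be done before Plan — holds.
Prototype and Build need the same test rig — violated.
Scope depends on Build — holds.
Plan and Handover need the same test rig — holds.
Draft must be done before Scope — holds.
The team can handle at most 2 items per week — holds.
Xiu owns both Launch and Handover and can only do one per week — holds.

No — it violates: Prototype and Build need the same test rig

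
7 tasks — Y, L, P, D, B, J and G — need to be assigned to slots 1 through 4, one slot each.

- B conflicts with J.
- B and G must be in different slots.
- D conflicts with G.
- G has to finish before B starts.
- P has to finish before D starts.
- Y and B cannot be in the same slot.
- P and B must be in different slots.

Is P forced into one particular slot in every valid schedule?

P can be 1 (e.g. J -> 1, G -> 1, P -> 1, D -> 2, B -> 2, Y -> 1, L -> 1) or 2 (e.g. D in 3; L in 1; B in 3; Y in 1; P in 2; G in 1; J in 1).

No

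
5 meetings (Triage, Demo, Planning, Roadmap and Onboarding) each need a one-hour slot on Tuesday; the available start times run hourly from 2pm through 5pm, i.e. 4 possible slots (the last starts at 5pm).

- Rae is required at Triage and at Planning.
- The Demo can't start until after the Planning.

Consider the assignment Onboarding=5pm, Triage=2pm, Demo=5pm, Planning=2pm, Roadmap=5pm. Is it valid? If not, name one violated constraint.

Invalid. Rae is required at Triage and at Planning.

Rae is required at Triage and at Planning — violated.
The Demo can't start until after the Planning — holds.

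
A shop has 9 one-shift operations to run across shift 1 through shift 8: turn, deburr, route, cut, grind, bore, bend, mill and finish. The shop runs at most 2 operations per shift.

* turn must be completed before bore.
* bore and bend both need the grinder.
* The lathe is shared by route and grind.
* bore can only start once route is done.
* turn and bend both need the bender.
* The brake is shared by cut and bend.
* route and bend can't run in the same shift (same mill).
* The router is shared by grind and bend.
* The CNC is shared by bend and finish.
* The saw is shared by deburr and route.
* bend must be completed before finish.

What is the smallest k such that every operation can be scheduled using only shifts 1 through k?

5 shifts

The precedence chain requires at least 2 distinct shifts.
With at most 2 per shift and 9 operations, at least 5 shifts are needed.
5 works (last occupied shift: shift 5): for example bore=shift 2, mill=shift 3, route=shift 1, bend=shift 3, turn=shift 1, cut=shift 4, grind=shift 5, finish=shift 4, deburr=shift 2.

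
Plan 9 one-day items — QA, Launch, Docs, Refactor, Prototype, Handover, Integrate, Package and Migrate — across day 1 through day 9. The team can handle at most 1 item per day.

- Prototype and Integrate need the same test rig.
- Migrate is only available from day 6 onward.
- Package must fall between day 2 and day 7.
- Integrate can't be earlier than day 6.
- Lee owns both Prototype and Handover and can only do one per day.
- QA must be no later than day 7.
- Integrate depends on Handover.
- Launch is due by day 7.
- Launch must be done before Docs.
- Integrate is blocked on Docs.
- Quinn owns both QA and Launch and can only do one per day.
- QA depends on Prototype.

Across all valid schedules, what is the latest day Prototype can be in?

Downstream work caps Prototype at day 6.
Prototype at day 6 is achievable: Package in day 2; Docs in day 3; Handover in day 4; Integrate in day 8; QA in day 7; Migrate in day 9; Refactor in day 5; Launch in day 1; Prototype in day 6.

day 6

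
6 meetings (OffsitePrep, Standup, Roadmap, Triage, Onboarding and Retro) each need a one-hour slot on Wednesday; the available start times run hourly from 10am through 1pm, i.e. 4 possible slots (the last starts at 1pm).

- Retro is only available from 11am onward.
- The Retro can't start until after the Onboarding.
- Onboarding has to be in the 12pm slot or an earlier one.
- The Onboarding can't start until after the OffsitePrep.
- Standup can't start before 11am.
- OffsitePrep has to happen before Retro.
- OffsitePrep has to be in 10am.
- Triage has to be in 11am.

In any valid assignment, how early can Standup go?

11am

Standup is available from 11am.
Standup at 11am is achievable: Standup in 11am, Onboarding in 11am, Roadmap in 10am, Retro in 12pm, Triage in 11am, OffsitePrep in 10am.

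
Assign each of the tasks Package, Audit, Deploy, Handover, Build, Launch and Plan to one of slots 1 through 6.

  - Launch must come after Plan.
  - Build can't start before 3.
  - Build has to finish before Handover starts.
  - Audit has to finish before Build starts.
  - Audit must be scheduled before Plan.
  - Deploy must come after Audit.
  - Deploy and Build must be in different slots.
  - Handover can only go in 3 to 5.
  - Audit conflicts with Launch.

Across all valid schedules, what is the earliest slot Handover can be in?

4

Handover is available from 3; precedence pushes Handover to at least 4; Handover's own window allows nothing later than 5.
Handover at 4 is achievable: Audit in 1; Handover in 4; Deploy in 2; Package in 1; Plan in 2; Launch in 3; Build in 3.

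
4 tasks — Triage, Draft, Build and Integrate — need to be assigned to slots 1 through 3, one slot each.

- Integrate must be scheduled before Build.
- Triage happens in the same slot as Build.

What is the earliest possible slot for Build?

2

Precedence pushes Build to at least 2.
Build at 2 is achievable: Draft=1; Build=2; Triage=2; Integrate=1.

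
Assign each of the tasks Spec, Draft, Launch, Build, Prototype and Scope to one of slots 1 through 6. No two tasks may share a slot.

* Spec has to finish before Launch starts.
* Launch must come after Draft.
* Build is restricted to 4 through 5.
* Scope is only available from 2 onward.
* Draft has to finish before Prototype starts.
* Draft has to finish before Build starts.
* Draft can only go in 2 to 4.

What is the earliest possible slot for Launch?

3

Precedence pushes Launch to at least 3.
Launch at 3 is achievable: Launch in 3, Scope in 5, Draft in 2, Build in 4, Prototype in 6, Spec in 1.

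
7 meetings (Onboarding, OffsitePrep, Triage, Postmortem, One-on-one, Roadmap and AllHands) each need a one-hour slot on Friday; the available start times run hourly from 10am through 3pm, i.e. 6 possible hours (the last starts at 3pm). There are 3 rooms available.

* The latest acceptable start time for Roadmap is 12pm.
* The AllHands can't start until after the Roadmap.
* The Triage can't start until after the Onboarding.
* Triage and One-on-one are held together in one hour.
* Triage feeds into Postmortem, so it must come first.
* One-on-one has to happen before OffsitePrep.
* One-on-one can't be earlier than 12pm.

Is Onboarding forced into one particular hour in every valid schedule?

Onboarding can be 10am (e.g. Roadmap=10am, AllHands=11am, Onboarding=10am, One-on-one=12pm, OffsitePrep=1pm, Triage=12pm, Postmortem=1pm) or 11am (e.g. Onboarding in 11am, Postmortem in 1pm, One-on-one in 12pm, AllHands in 11am, OffsitePrep in 1pm, Roadmap in 10am, Triage in 12pm).

No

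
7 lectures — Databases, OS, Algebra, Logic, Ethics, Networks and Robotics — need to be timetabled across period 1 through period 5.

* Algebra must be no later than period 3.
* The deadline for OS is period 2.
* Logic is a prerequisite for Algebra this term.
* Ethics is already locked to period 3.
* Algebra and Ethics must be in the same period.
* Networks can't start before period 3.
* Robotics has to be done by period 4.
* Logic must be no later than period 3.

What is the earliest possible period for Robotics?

period 1

Robotics's own window allows nothing later than period 4.
Robotics at period 1 is achievable: OS=period 1; Robotics=period 1; Networks=period 3; Logic=period 1; Algebra=period 3; Ethics=period 3; Databases=period 1.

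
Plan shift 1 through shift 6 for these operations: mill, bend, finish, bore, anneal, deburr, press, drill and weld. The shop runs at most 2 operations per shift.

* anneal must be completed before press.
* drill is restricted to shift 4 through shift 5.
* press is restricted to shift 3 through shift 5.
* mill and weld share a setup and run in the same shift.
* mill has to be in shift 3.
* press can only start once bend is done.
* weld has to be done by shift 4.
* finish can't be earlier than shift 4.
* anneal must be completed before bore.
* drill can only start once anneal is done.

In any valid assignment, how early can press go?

Press is available from shift 3; press's own window allows nothing later than shift 5.
press at shift 4 is achievable: press -> shift 4; drill -> shift 4; weld -> shift 3; bore -> shift 2; anneal -> shift 1; deburr -> shift 2; bend -> shift 1; mill -> shift 3; finish -> shift 5.
Nothing earlier works — the capacity limit rule out every shift before shift 4.

shift 4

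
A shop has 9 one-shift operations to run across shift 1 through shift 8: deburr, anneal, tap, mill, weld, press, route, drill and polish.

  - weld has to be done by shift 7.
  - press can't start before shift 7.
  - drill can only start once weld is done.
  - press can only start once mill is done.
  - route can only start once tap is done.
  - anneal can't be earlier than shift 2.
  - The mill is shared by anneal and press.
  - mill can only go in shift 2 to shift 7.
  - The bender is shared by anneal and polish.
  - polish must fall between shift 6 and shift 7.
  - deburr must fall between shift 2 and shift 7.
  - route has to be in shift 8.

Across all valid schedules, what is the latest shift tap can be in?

shift 7

Downstream work caps tap at shift 7.
tap at shift 7 is achievable: deburr=shift 2; weld=shift 1; polish=shift 6; anneal=shift 2; drill=shift 2; mill=shift 2; tap=shift 7; route=shift 8; press=shift 7.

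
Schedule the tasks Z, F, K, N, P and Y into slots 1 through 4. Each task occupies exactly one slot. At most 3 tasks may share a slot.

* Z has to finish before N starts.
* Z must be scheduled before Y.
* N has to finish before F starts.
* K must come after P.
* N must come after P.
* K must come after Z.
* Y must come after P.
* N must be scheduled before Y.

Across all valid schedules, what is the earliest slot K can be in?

Precedence pushes K to at least 2.
K at 2 is achievable: Z in 1, N in 2, P in 1, Y in 3, K in 2, F in 3.

2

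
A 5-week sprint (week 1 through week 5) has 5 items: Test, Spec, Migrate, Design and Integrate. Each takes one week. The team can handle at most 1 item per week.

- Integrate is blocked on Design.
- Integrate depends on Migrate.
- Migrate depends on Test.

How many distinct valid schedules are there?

15

Splitting on Test: it can be week 1 (8), week 2 (5), week 3 (2). Listing each branch's schedules as (Spec, Migrate, Design, Integrate) by week number:
Test=week 1: (2,3,4,5) (2,4,3,5) (3,2,4,5) (3,4,2,5) (4,2,3,5) (4,3,2,5) (5,2,3,4) (5,3,2,4) — 8.
Test=week 2: (1,3,4,5) (1,4,3,5) (3,4,1,5) (4,3,1,5) (5,3,1,4) — 5.
Test=week 3: (1,4,2,5) (2,4,1,5) — 2.
Summing: 8 + 5 + 2 = 15.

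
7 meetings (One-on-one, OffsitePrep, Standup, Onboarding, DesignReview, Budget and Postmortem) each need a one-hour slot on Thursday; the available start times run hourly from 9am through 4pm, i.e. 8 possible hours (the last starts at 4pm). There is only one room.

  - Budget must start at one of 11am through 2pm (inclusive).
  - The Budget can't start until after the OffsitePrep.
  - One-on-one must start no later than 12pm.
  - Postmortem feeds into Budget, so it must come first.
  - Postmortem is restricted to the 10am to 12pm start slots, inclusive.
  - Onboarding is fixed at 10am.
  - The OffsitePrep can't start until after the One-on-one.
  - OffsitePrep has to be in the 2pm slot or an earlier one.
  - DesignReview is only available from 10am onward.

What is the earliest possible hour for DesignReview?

DesignReview is available from 10am.
DesignReview at 11am is achievable: Postmortem=12pm, Onboarding=10am, DesignReview=11am, One-on-one=9am, Standup=3pm, Budget=2pm, OffsitePrep=1pm.
Nothing earlier works — the capacity limit rule out every hour before 11am.

11am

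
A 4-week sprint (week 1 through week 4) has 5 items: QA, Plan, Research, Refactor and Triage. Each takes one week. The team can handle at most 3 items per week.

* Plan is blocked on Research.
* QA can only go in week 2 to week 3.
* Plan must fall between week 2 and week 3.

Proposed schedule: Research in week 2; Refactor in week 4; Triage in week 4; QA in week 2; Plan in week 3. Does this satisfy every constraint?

Yes

Plan is blocked on Research — holds.
The team can handle at most 3 items per week — holds.
QA can only go in week 2 to week 3 — holds.
Plan must fall between week 2 and week 3 — holds.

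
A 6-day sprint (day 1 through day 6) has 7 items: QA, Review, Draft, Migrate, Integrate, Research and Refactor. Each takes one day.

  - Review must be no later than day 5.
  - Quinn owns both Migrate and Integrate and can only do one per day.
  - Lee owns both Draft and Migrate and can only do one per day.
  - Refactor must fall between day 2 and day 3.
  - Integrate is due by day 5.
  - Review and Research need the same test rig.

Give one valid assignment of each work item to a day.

Refactor -> day 2, Research -> day 2, QA -> day 1, Migrate -> day 2, Integrate -> day 1, Review -> day 1, Draft -> day 1

Checking: Review(day 1) != Research(day 2); Draft(day 1) != Migrate(day 2); Migrate(day 2) != Integrate(day 1); Integrate=day 1 in [day 1,day 5]; Refactor=day 2 in [day 2,day 3]; Review=day 1 in [day 1,day 5].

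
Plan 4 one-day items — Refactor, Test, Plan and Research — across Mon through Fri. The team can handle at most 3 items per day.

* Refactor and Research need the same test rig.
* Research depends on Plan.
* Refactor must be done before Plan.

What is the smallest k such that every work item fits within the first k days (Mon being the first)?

The precedence chain requires at least 3 distinct days.
With at most 3 per day and 4 work items, at least 2 days are needed.
3 works (last occupied day: Wed): for example Research=Wed, Refactor=Mon, Test=Mon, Plan=Tue.

3 days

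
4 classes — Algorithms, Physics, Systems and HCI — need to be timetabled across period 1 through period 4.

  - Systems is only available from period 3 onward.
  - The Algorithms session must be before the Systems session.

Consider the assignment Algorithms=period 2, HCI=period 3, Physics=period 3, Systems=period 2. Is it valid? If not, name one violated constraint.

Systems is only available from period 3 onward — violated.
The Algorithms session must be before the Systems session — violated.

Invalid. Systems is only available from period 3 onward.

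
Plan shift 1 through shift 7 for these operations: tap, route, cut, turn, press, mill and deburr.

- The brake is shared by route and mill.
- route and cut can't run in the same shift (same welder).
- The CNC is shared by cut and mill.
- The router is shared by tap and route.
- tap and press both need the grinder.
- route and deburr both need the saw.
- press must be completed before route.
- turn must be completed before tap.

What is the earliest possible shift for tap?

Precedence pushes tap to at least shift 2.
tap at shift 2 is achievable: deburr in shift 1, mill in shift 2, cut in shift 1, turn in shift 1, tap in shift 2, route in shift 3, press in shift 1.

shift 2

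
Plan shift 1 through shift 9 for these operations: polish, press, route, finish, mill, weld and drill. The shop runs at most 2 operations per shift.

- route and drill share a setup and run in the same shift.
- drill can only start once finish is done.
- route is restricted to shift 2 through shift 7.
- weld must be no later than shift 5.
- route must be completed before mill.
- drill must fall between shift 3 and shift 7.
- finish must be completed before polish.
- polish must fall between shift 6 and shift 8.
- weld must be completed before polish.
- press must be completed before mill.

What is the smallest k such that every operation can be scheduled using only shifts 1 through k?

6 shifts

The precedence chain requires at least 3 distinct shifts.
With at most 2 per shift and 7 operations, at least 4 shifts are needed.
polish can't be placed before shift 6, so the schedule must run through at least shift 6.
6 works (last occupied shift: shift 6): for example route=shift 3, press=shift 2, drill=shift 3, mill=shift 4, weld=shift 1, finish=shift 1, polish=shift 6.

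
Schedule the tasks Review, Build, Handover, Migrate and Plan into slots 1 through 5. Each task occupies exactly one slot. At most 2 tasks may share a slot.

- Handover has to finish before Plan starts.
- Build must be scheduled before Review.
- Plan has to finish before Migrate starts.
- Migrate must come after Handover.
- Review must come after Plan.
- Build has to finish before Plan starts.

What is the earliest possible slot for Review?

Precedence pushes Review to at least 3.
Review at 3 is achievable: Handover=1, Build=1, Migrate=3, Review=3, Plan=2.

3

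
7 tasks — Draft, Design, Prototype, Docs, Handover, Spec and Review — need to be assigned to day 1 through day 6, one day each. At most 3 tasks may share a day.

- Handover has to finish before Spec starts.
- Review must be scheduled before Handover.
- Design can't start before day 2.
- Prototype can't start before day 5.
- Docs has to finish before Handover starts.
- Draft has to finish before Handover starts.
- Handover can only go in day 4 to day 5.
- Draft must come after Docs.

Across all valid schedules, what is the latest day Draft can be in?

Precedence pushes Draft to at least day 2; downstream work caps Draft at day 4.
Draft at day 4 is achievable: Draft in day 4, Review in day 1, Spec in day 6, Prototype in day 5, Design in day 2, Docs in day 1, Handover in day 5.

day 4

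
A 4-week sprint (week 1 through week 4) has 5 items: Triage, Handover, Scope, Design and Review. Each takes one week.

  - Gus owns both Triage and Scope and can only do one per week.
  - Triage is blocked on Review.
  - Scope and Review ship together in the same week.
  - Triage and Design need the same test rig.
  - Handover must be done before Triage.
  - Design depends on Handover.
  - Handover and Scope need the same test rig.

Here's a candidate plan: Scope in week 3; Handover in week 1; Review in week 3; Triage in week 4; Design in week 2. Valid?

Scope and Review ship together in the same week — holds.
Handover must be done before Triage — holds.
Triage is blocked on Review — holds.
Handover and Scope need the same test rig — holds.
Triage and Design need the same test rig — holds.
Gus owns both Triage and Scope and can only do one per week — holds.
Design depends on Handover — holds.

Yes, all constraints hold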